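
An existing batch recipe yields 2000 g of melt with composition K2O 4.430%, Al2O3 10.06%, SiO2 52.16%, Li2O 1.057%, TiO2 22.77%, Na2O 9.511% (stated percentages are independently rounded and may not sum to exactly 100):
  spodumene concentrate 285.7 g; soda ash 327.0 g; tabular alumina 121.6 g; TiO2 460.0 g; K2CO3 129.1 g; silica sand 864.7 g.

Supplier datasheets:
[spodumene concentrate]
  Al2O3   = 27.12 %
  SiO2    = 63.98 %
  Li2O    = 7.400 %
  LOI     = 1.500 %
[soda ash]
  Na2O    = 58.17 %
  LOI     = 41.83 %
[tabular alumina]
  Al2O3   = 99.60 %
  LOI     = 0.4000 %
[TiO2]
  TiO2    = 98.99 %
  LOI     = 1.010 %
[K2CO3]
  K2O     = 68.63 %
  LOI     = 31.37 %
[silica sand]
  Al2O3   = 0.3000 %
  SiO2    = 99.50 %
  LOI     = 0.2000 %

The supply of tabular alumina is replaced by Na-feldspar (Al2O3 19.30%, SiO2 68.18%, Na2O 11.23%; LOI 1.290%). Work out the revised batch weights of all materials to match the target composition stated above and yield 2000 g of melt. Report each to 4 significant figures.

All internal work keeps exact precision throughout; intermediates are rounded to 4 significant figures when displayed — every reported result is rounded only once — derived quantities are recomputed in exact precision (the six compositions, the yield, net glass mass, LOI, the totals) starting from the weights for 2000 g of glass, exactly as printed in either problem or answer.
Target masses of each oxide per 2000 g melt:
  K2O: 4.430% × 2000 = 88.60 g
  Al2O3: 10.06% × 2000 = 201.2 g
  SiO2: 52.16% × 2000 = 1043 g
  Li2O: 1.057% × 2000 = 21.14 g
  TiO2: 22.77% × 2000 = 455.4 g
  Na2O: 9.511% × 2000 = 190.2 g
Verifying the oxide balance with the batch weights as given, under the basis named above (sum by sum, the targets are met once rounding is allowed for):
  K2O: 129.1·0.6863 = 88.60 g (target 88.60 g)
  Al2O3: 285.7·0.2712 + 634.4·0.1930 + 430.1·0.003000 = 201.2 g (target 201.2 g)
  SiO2: 285.7·0.6398 + 634.4·0.6818 + 430.1·0.9950 = 1043 g (target 1043 g)
  Li2O: 285.7·0.07400 = 21.14 g (target 21.14 g)
  TiO2: 460.0·0.9899 = 455.4 g (target 455.4 g)
  Na2O: 204.5·0.5817 + 634.4·0.1123 = 190.2 g (target 190.2 g)
Glass mass check: total charge less LOI = 2000 g (summing oxide targets gives 2000 g; with the basis standing at 2000 g — differing by rounding only).
Whole-batch sum: Σ batch = 2144 g; the LOI term Σ batch·LOI equals 144.0 g; yield: glass divided by total = 93.28%.

Revised batch per 2000 g melt:
  spodumene concentrate: 285.7 g
  soda ash: 204.5 g
  Na-feldspar: 634.4 g
  TiO2: 460.0 g
  K2CO3: 129.1 g
  silica sand: 430.1 g
Total batch = 2144 g; LOI loss = 144.0 g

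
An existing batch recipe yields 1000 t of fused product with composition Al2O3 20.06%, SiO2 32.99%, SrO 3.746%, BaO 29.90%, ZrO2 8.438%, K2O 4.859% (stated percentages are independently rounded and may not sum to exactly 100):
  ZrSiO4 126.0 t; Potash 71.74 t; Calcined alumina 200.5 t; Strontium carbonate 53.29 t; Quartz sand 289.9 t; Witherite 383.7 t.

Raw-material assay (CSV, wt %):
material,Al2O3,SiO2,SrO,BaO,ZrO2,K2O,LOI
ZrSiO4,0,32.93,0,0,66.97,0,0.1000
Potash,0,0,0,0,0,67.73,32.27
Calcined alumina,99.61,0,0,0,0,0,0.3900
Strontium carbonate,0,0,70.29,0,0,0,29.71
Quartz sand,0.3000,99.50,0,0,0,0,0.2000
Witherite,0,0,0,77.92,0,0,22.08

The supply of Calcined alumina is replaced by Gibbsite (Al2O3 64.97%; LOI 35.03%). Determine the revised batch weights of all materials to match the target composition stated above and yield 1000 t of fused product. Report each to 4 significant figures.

Working values are printed, with 4-significant-figure rounding, between the steps — the whole derivation carries full float precision through the solve. Every reported figure carries a single rounding — all derived quantities are re-derived from the weighed amounts on 1000 t of glass at exact precision (the six compositions, the totals, glass mass, ignition loss, the yield) as given in problem or answer.
Oxide-by-oxide targets in 1000 t fused product:
  Al2O3: 20.06% × 1000 = 200.6 t
  SiO2: 32.99% × 1000 = 329.9 t
  SrO: 3.746% × 1000 = 37.46 t
  BaO: 29.90% × 1000 = 299.0 t
  ZrO2: 8.438% × 1000 = 84.38 t
  K2O: 4.859% × 1000 = 48.59 t
Balance tally, oxide-wise, on the weights just shown, per the basis as stated (delivered sums recover each target inside rounding margins):
  Al2O3: 307.4·0.6497 + 289.9·0.003000 = 200.6 t (target 200.6 t)
  SiO2: 126.0·0.3293 + 289.9·0.9950 = 329.9 t (target 329.9 t)
  SrO: 53.29·0.7029 = 37.46 t (target 37.46 t)
  BaO: 383.7·0.7792 = 299.0 t (target 299.0 t)
  ZrO2: 126.0·0.6697 = 84.38 t (target 84.38 t)
  K2O: 71.74·0.6773 = 48.59 t (target 48.59 t)
The glass-mass cross-check: Σ batch − LOI loss = 999.9 t (the Σ of target masses is 999.9 t; stated basis 1000 t — differing by rounding only).
Adding the batch up: Σ batch = 1232 t; the LOI term Σ batch·LOI equals 232.1 t; as yield: glass ÷ batch → 81.16%.

Revised batch per 1000 t fused product:
  ZrSiO4: 126.0 t
  Potash: 71.74 t
  Gibbsite: 307.4 t
  Strontium carbonate: 53.29 t
  Quartz sand: 289.9 t
  Witherite: 383.7 t
Total batch = 1232 t; LOI loss = 232.1 t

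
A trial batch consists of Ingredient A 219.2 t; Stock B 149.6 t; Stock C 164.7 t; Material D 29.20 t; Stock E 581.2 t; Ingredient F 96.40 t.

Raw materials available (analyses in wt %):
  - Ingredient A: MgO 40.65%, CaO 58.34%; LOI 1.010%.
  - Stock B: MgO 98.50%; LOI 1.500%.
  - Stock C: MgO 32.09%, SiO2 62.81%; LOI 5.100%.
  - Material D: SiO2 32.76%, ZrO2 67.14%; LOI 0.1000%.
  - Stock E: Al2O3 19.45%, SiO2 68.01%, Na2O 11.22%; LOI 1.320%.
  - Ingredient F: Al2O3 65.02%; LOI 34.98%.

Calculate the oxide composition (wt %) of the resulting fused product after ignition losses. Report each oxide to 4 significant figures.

Intermediates appear with 4-significant-figure rounding in the printout — every computation runs at exact precision in all steps; each reported figure is rounded just once. Derived quantities are re-derived starting from the weights on 1186 t of glass in full float precision (six oxide percentages, the totals, ignition loss, the yield, glass mass), exactly as shown in the question or the answer.
Oxide-by-oxide delivered mass:
  Al2O3: 581.2·0.1945 + 96.40·0.6502 = 175.7 t
  MgO: 219.2·0.4065 + 149.6·0.9850 + 164.7·0.3209 = 289.3 t
  SiO2: 164.7·0.6281 + 29.20·0.3276 + 581.2·0.6801 = 508.3 t
  ZrO2: 29.20·0.6714 = 19.60 t
  Na2O: 581.2·0.1122 = 65.21 t
  CaO: 219.2·0.5834 = 127.9 t
LOI: 219.2·0.01010 + 149.6·0.01500 + 164.7·0.05100 + 29.20·0.001000 + 581.2·0.01320 + 96.40·0.3498 = 54.28 t
Resulting glass, batch − LOI: 1240 − 54.28 = 1186 t (= Σ oxide masses)
oxide / glass × 100 gives the wt %

Glass mass = 1186 t (batch 1240 − LOI 54.28).
Composition: Al2O3 14.82%, MgO 24.39%, SiO2 42.86%, ZrO2 1.653%, Na2O 5.498%, CaO 10.78%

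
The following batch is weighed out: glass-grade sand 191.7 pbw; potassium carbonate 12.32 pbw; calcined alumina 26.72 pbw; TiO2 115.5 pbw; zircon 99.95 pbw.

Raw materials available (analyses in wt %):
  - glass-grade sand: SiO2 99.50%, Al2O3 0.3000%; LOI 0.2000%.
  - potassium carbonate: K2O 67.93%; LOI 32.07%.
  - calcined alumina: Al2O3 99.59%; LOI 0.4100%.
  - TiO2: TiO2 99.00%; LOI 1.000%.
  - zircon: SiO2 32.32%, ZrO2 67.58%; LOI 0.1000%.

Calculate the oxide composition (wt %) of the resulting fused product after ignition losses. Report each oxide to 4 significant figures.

Values along the way are shown rounded to 4 significant figures in the printout; each numeric step runs at full precision from first step to last. Exactly one rounding lands on each reported result; all derived quantities are carried in exact precision (yield, ignition loss, totals, five oxide percentages, glass mass) from the weighed amounts per 440.5 pbw of glass, exactly as shown in either problem or answer.
Mass of each oxide from the mix:
  SiO2: 191.7·0.9950 + 99.95·0.3232 = 223.0 pbw
  ZrO2: 99.95·0.6758 = 67.55 pbw
  TiO2: 115.5·0.9900 = 114.3 pbw
  Al2O3: 191.7·0.003000 + 26.72·0.9959 = 27.19 pbw
  K2O: 12.32·0.6793 = 8.369 pbw
LOI: 191.7·0.002000 + 12.32·0.3207 + 26.72·0.004100 + 115.5·0.01000 + 99.95·0.001000 = 5.699 pbw
batch − LOI leaves glass = 446.2 − 5.699 = 440.5 pbw (the oxide masses sum to this)
wt %: oxide over glass, times 100

Glass mass = 440.5 pbw (batch 446.2 − LOI 5.699).
Composition: SiO2 50.64%, ZrO2 15.33%, TiO2 25.96%, Al2O3 6.172%, K2O 1.900%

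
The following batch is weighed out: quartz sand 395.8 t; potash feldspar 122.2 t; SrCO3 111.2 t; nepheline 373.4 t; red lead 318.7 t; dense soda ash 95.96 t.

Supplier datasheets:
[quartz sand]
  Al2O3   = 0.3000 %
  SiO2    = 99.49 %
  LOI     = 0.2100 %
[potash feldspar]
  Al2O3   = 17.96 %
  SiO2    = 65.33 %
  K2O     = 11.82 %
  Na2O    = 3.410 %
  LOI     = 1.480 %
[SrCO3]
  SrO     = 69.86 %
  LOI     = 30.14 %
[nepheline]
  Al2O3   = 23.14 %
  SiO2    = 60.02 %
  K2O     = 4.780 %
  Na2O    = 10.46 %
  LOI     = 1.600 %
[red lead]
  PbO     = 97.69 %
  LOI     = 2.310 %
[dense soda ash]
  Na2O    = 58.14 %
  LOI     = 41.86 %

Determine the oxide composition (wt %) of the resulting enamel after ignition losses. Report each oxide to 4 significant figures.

Glass mass = 1328 t (batch 1417 − LOI 89.66).
Composition: Al2O3 8.251%, PbO 23.45%, SiO2 52.56%, SrO 5.851%, K2O 2.432%, Na2O 7.458%

The intermediate values appear rounded to 4 significant figures across the worked steps — every computation runs at exact precision from start to finish — every reported figure sees exactly one rounding. The derived quantities are carried starting from the weights per 1328 t of glass in full float precision (LOI, the six compositions, the yield, the totals, net glass mass) precisely as stated by the question or the answer.
What the batch supplies per oxide:
  Al2O3: 395.8·0.003000 + 122.2·0.1796 + 373.4·0.2314 = 109.5 t
  PbO: 318.7·0.9769 = 311.3 t
  SiO2: 395.8·0.9949 + 122.2·0.6533 + 373.4·0.6002 = 697.7 t
  SrO: 111.2·0.6986 = 77.68 t
  K2O: 122.2·0.1182 + 373.4·0.04780 = 32.29 t
  Na2O: 122.2·0.03410 + 373.4·0.1046 + 95.96·0.5814 = 99.02 t
LOI: 395.8·0.002100 + 122.2·0.01480 + 111.2·0.3014 + 373.4·0.01600 + 318.7·0.02310 + 95.96·0.4186 = 89.66 t
batch − LOI leaves glass = 1417 − 89.66 = 1328 t (consistent with Σ oxide mass)
each wt % is 100 × oxide ÷ glass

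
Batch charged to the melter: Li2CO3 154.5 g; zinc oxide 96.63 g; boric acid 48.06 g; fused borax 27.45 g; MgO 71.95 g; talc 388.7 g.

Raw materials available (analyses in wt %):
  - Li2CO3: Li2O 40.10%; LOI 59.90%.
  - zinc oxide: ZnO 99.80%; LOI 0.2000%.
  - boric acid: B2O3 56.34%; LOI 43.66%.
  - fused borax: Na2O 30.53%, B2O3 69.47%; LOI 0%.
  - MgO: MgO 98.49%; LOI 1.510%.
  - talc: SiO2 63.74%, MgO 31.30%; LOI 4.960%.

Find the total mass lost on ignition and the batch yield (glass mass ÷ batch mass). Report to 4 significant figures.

LOI loss = 134.1 g; glass = 653.2 g; yield = 82.97%

The working math runs at exact precision in every operation — intermediates are displayed (rounded to 4 significant digits) at each printed step. Every reported value sees exactly one rounding — the derived quantities, which include ignition loss, net glass mass, totals, the six compositions, the yield, are rebuilt in full float precision, as quoted within the question or the answer, starting from the weights on 653.2 g of glass.
LOI of each material in turn:
  Li2CO3: 154.5 × 0.5990 = 92.55 g
  zinc oxide: 96.63 × 0.002000 = 0.1933 g
  boric acid: 48.06 × 0.4366 = 20.98 g
  fused borax: 27.45 × 0 = 0 g
  MgO: 71.95 × 0.01510 = 1.086 g
  talc: 388.7 × 0.04960 = 19.28 g
Total LOI = 134.1 g
Glass = batch − LOI = 787.3 − 134.1 = 653.2 g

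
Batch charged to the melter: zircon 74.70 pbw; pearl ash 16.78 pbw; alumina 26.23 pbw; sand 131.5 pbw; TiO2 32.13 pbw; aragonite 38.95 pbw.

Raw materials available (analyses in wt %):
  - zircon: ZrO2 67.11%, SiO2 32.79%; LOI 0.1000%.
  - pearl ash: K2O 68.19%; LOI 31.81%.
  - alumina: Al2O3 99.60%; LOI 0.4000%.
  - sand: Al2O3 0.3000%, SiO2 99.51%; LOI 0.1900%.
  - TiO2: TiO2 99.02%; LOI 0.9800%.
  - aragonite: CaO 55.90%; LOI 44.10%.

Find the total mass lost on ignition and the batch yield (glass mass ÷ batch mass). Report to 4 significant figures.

Rounding to 4 significant figures applies to each working value as printed; the whole derivation carries full float precision through the solve — a single rounding finalizes every reported number; derived quantities are re-derived from the batch weights at 297.0 pbw of glass at full float precision (net glass mass, yield, the totals, LOI, six oxide percentages), precisely as stated by either problem or answer.
Material-by-material LOI:
  zircon: 74.70 × 0.001000 = 0.07470 pbw
  pearl ash: 16.78 × 0.3181 = 5.338 pbw
  alumina: 26.23 × 0.004000 = 0.1049 pbw
  sand: 131.5 × 0.001900 = 0.2498 pbw
  TiO2: 32.13 × 0.009800 = 0.3149 pbw
  aragonite: 38.95 × 0.4410 = 17.18 pbw
Total LOI = 23.26 pbw
Glass = batch − LOI = 320.3 − 23.26 = 297.0 pbw

LOI loss = 23.26 pbw; glass = 297.0 pbw; yield = 92.74%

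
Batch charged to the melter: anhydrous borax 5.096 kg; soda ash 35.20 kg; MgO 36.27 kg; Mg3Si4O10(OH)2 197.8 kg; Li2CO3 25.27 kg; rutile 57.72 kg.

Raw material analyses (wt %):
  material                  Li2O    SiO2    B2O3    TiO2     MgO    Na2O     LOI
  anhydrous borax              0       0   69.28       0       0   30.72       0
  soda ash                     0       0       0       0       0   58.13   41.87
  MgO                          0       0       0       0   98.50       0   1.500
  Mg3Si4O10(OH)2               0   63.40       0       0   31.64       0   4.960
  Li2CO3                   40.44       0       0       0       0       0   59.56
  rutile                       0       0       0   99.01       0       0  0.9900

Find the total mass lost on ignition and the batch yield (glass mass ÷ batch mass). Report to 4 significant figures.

LOI loss = 40.72 kg; glass = 316.6 kg; yield = 88.61%

The intermediate values are printed with 4-significant-figure rounding alongside each step — each numeric step runs at full float precision end to end. Exactly one rounding goes into every reported value — the derived quantities, which include yield, totals, glass mass, LOI, six oxide percentages, are carried in exact precision, as given in the question or the answer, from the batch weights at 316.6 kg of glass.
Material-by-material LOI:
  anhydrous borax: 5.096 × 0 = 0 kg
  soda ash: 35.20 × 0.4187 = 14.74 kg
  MgO: 36.27 × 0.01500 = 0.5441 kg
  Mg3Si4O10(OH)2: 197.8 × 0.04960 = 9.811 kg
  Li2CO3: 25.27 × 0.5956 = 15.05 kg
  rutile: 57.72 × 0.009900 = 0.5714 kg
Total LOI = 40.72 kg
Glass = batch − LOI = 357.4 − 40.72 = 316.6 kg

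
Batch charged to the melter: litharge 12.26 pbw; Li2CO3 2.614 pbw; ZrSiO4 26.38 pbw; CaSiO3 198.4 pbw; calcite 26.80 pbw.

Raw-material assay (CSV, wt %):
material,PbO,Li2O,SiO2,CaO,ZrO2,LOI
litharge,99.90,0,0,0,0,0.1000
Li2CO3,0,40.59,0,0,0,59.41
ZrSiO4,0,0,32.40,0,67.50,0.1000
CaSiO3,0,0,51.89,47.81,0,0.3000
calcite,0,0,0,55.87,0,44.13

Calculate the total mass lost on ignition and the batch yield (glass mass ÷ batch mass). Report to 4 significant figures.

LOI loss = 14.01 pbw; glass = 252.4 pbw; yield = 94.74%

Mid-chain values are printed rounded off to 4 significant digits in the printout — the working math holds full precision throughout. Each reported number takes exactly one rounding — the derived quantities (the five compositions, ignition loss, totals, yield, net glass mass) are re-derived in exact precision from the weighed amounts for 252.4 pbw of glass, precisely as stated by question or answer.
Ignition loss by material:
  litharge: 12.26 × 0.001000 = 0.01226 pbw
  Li2CO3: 2.614 × 0.5941 = 1.553 pbw
  ZrSiO4: 26.38 × 0.001000 = 0.02638 pbw
  CaSiO3: 198.4 × 0.003000 = 0.5952 pbw
  calcite: 26.80 × 0.4413 = 11.83 pbw
Total LOI = 14.01 pbw
Glass = batch − LOI = 266.5 − 14.01 = 252.4 pbw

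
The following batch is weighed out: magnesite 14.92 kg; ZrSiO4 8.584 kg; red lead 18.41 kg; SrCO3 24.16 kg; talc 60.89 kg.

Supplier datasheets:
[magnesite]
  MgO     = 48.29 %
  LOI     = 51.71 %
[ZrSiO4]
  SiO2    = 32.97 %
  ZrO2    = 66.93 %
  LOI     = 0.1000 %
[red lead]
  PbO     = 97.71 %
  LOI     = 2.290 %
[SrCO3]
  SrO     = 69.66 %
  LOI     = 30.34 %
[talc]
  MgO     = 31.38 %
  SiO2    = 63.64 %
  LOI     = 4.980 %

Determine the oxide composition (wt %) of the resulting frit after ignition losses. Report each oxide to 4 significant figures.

Glass mass = 108.5 kg (batch 127.0 − LOI 18.51).
Composition: SrO 15.52%, MgO 24.26%, PbO 16.59%, SiO2 38.34%, ZrO2 5.297%

The working math carries full precision from start to finish — mid-chain values are displayed rounded to 4 significant digits alongside each step. Every reported value includes exactly one rounding; the derived quantities are rebuilt from the weighed amounts on 108.5 kg of glass in full precision (five oxide percentages, the totals, net glass mass, ignition loss, yield) exactly as printed in the problem or the answer.
Oxide-by-oxide delivered mass:
  SrO: 24.16·0.6966 = 16.83 kg
  MgO: 14.92·0.4829 + 60.89·0.3138 = 26.31 kg
  PbO: 18.41·0.9771 = 17.99 kg
  SiO2: 8.584·0.3297 + 60.89·0.6364 = 41.58 kg
  ZrO2: 8.584·0.6693 = 5.745 kg
LOI: 14.92·0.5171 + 8.584·0.001000 + 18.41·0.02290 + 24.16·0.3034 + 60.89·0.04980 = 18.51 kg
Glass = total batch minus LOI = 127.0 − 18.51 = 108.5 kg (equal to the oxide-mass sum)
oxide / glass × 100 gives the wt %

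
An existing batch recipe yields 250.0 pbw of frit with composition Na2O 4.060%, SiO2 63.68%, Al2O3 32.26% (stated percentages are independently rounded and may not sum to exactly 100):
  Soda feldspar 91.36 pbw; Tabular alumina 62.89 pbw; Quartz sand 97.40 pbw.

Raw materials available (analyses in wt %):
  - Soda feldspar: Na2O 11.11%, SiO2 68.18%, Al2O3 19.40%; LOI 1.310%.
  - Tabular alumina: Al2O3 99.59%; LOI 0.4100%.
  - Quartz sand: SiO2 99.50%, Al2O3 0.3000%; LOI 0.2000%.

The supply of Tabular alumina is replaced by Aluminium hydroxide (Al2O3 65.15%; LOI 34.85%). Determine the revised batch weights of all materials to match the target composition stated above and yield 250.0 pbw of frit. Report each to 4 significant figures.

Full precision is carried at all times; mid-chain values are printed (rounded to 4 significant digits) in the printout — each reported number includes exactly one rounding; derived quantities are re-derived at full float precision (net glass mass, the three compositions, the totals, ignition loss, yield) from the weighed amounts at 250.0 pbw of glass, exactly as shown in problem or answer.
Oxide mass targets, per 250.0 pbw frit:
  Na2O: 4.060% × 250.0 = 10.15 pbw
  SiO2: 63.68% × 250.0 = 159.2 pbw
  Al2O3: 32.26% × 250.0 = 80.65 pbw
Sums-versus-targets review given the weights on record, under the basis named above (sums match the target masses up to rounding of the answer):
  Na2O: 91.36·0.1111 = 10.15 pbw (target 10.15 pbw)
  SiO2: 91.36·0.6818 + 97.40·0.9950 = 159.2 pbw (target 159.2 pbw)
  Al2O3: 91.36·0.1940 + 96.14·0.6515 + 97.40·0.003000 = 80.65 pbw (target 80.65 pbw)
Glass-mass bookkeeping: Σ batch − LOI loss = 250.0 pbw (the Σ of target masses is 250.0 pbw; stated basis 250.0 pbw — deltas are rounding alone).
Total batch = Σ batch = 284.9 pbw; LOI removed, Σ of batch·LOI: 34.90 pbw; as yield: glass ÷ batch → 87.75%.

Revised batch per 250.0 pbw frit:
  Soda feldspar: 91.36 pbw
  Aluminium hydroxide: 96.14 pbw
  Quartz sand: 97.40 pbw
Total batch = 284.9 pbw; LOI loss = 34.90 pbw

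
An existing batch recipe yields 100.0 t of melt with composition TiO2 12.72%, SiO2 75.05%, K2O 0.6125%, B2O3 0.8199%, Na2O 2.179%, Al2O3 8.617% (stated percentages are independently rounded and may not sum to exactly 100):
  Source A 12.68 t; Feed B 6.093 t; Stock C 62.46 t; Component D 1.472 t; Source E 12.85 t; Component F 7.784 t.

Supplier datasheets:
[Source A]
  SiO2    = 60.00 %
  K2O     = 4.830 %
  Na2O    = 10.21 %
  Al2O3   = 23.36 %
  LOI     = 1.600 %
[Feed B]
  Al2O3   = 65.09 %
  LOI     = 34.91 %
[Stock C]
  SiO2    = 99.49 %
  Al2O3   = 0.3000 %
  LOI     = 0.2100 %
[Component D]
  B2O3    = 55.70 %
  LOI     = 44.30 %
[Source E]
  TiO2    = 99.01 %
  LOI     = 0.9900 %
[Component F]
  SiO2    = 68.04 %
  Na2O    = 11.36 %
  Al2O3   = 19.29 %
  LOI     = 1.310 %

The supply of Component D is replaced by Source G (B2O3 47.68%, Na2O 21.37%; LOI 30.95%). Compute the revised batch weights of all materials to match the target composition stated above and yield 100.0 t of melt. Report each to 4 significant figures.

Full precision is held in every operation; intermediates are displayed, rounded to 4 significant digits, on the page; exactly one rounding is applied to every reported result — all derived quantities are recomputed at exact precision (ignition loss, the yield, six oxide percentages, totals, net glass mass) from the batch weights for 100.0 t of glass as quoted within problem or answer.
Target masses of each oxide per 100.0 t melt:
  TiO2: 12.72% × 100.0 = 12.72 t
  SiO2: 75.05% × 100.0 = 75.05 t
  K2O: 0.6125% × 100.0 = 0.6125 t
  B2O3: 0.8199% × 100.0 = 0.8199 t
  Na2O: 2.179% × 100.0 = 2.179 t
  Al2O3: 8.617% × 100.0 = 8.617 t
Sums-versus-targets review applying the batch weights above, versus the basis set out (sums match the target masses inside rounding margins):
  TiO2: 12.85·0.9901 = 12.72 t (target 12.72 t)
  SiO2: 12.68·0.6000 + 64.68·0.9949 + 4.549·0.6804 = 75.05 t (target 75.05 t)
  K2O: 12.68·0.04830 = 0.6124 t (target 0.6125 t)
  B2O3: 1.720·0.4768 = 0.8201 t (target 0.8199 t)
  Na2O: 12.68·0.1021 + 1.720·0.2137 + 4.549·0.1136 = 2.179 t (target 2.179 t)
  Al2O3: 12.68·0.2336 + 7.041·0.6509 + 64.68·0.003000 + 4.549·0.1929 = 8.617 t (target 8.617 t)
Glass-mass sanity pass: whole batch net of LOI = 100.0 t (per-oxide target masses sum to 100.0 t; versus the stated basis of 100.0 t — rounding explains the deltas).
Adding the batch up: Σ batch = 103.5 t; Σ batch·LOI gives LOI loss = 3.516 t; yield, glass over the total, = 96.60%.

Revised batch per 100.0 t melt:
  Source A: 12.68 t
  Feed B: 7.041 t
  Stock C: 64.68 t
  Source G: 1.720 t
  Source E: 12.85 t
  Component F: 4.549 t
Total batch = 103.5 t; LOI loss = 3.516 t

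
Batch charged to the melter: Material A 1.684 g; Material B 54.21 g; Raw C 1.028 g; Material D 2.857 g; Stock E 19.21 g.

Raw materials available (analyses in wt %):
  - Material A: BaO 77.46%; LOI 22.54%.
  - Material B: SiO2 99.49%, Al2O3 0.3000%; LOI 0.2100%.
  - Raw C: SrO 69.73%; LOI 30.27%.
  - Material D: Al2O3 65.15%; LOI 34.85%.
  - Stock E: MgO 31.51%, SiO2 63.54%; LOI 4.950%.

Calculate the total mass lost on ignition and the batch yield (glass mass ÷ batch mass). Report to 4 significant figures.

LOI loss = 2.751 g; glass = 76.24 g; yield = 96.52%

The intermediate values are printed, rounded to 4 significant figures, between the steps. All arithmetic runs at full float precision from first step to last — a single rounding produces each reported value — all derived quantities are computed at full float precision (glass mass, five oxide percentages, the yield, ignition loss, the totals) from the batch weights per 76.24 g of glass, as they appear in either problem or answer.
Material-by-material LOI:
  Material A: 1.684 × 0.2254 = 0.3796 g
  Material B: 54.21 × 0.002100 = 0.1138 g
  Raw C: 1.028 × 0.3027 = 0.3112 g
  Material D: 2.857 × 0.3485 = 0.9957 g
  Stock E: 19.21 × 0.04950 = 0.9509 g
Total LOI = 2.751 g
Glass = batch − LOI = 78.99 − 2.751 = 76.24 g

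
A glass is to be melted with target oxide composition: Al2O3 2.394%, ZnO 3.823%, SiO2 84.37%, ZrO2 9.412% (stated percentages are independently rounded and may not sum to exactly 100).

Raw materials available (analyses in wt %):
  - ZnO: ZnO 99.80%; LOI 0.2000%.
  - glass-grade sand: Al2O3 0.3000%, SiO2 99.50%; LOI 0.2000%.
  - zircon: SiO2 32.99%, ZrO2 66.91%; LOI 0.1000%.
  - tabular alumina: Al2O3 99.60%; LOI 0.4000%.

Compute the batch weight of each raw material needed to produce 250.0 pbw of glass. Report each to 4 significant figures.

Batch per 250.0 pbw glass:
  ZnO: 9.577 pbw
  glass-grade sand: 200.3 pbw
  zircon: 35.17 pbw
  tabular alumina: 5.406 pbw
Total batch = 250.5 pbw; LOI loss = 0.4765 pbw; yield = 99.81%

All arithmetic holds exact precision in every operation — working values are shown, rounded to 4 significant figures, alongside each step — every reported figure takes exactly one rounding; all derived quantities, which include the yield, net glass mass, totals, LOI, four oxide percentages, are re-derived in exact precision, exactly as printed in the question or the answer, from the weighed amounts for 250.0 pbw of glass.
Oxide-by-oxide targets in 250.0 pbw glass:
  Al2O3: 2.394% × 250.0 = 5.985 pbw
  ZnO: 3.823% × 250.0 = 9.558 pbw
  SiO2: 84.37% × 250.0 = 210.9 pbw
  ZrO2: 9.412% × 250.0 = 23.53 pbw
Oxide-by-oxide audit with the batch weights as given, relative to the basis at hand (target by target, the sums agree given rounding of the digits):
  Al2O3: 200.3·0.003000 + 5.406·0.9960 = 5.985 pbw (target 5.985 pbw)
  ZnO: 9.577·0.9980 = 9.558 pbw (target 9.558 pbw)
  SiO2: 200.3·0.9950 + 35.17·0.3299 = 210.9 pbw (target 210.9 pbw)
  ZrO2: 35.17·0.6691 = 23.53 pbw (target 23.53 pbw)
Glass-mass closure: whole batch net of LOI = 250.0 pbw (the Σ of target masses is 250.0 pbw; stated basis 250.0 pbw — rounding explains the deltas).
Total batch = Σ batch = 250.5 pbw; LOI removed, Σ of batch·LOI: 0.4765 pbw; yield: glass divided by total = 99.81%.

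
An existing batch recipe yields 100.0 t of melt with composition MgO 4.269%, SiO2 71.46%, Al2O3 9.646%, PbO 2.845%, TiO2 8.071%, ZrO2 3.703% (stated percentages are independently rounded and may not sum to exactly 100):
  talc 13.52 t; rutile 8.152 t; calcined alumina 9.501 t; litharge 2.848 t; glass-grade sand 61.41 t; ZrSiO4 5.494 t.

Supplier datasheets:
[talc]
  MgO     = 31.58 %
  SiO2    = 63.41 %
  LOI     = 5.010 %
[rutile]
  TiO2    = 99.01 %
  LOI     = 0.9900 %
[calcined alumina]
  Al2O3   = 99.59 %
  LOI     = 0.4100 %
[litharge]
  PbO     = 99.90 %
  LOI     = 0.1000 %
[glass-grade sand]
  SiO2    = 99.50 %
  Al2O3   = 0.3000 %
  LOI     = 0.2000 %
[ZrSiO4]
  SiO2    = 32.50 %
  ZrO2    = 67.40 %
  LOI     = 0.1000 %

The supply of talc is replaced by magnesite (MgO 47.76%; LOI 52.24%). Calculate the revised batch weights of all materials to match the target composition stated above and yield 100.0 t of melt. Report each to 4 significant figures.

Revised batch per 100.0 t melt:
  magnesite: 8.938 t
  rutile: 8.152 t
  calcined alumina: 9.475 t
  litharge: 2.848 t
  glass-grade sand: 70.02 t
  ZrSiO4: 5.494 t
Total batch = 104.9 t; LOI loss = 4.937 t

Mid-chain values are displayed, rounded to four significant figures, in the working; exact precision is held throughout; a single rounding finalizes each reported result. The derived quantities (the totals, glass mass, six oxide percentages, ignition loss, the yield) are recomputed from the weighed amounts at 100.0 t of glass in full float precision as quoted within the problem or answer text.
Oxide-by-oxide targets in 100.0 t melt:
  MgO: 4.269% × 100.0 = 4.269 t
  SiO2: 71.46% × 100.0 = 71.46 t
  Al2O3: 9.646% × 100.0 = 9.646 t
  PbO: 2.845% × 100.0 = 2.845 t
  TiO2: 8.071% × 100.0 = 8.071 t
  ZrO2: 3.703% × 100.0 = 3.703 t
Sums-versus-targets review given the weights on record, under the basis named above (summed amounts equal target values once rounding is allowed for):
  MgO: 8.938·0.4776 = 4.269 t (target 4.269 t)
  SiO2: 70.02·0.9950 + 5.494·0.3250 = 71.46 t (target 71.46 t)
  Al2O3: 9.475·0.9959 + 70.02·0.003000 = 9.646 t (target 9.646 t)
  PbO: 2.848·0.9990 = 2.845 t (target 2.845 t)
  TiO2: 8.152·0.9901 = 8.071 t (target 8.071 t)
  ZrO2: 5.494·0.6740 = 3.703 t (target 3.703 t)
Mass balance on the glass: net batch after ignition = 99.99 t (the targets, summed, come to 99.99 t; versus the stated basis of 100.0 t — any gap is answer rounding).
Adding the batch up: Σ batch = 104.9 t; ignition loss, Σ(batch × LOI) = 4.937 t; yield: glass divided by total = 95.29%.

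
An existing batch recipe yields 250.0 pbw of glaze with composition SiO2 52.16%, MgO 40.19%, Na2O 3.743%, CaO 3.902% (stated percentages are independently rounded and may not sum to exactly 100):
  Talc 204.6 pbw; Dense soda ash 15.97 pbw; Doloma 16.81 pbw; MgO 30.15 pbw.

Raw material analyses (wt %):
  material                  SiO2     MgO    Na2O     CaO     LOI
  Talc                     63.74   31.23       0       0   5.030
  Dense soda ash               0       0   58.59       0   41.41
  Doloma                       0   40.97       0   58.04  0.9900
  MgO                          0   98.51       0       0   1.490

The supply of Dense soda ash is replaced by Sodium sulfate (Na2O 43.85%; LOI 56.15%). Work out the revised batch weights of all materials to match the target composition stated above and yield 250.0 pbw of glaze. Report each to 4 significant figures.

Every computation runs at exact precision through the solve. The intermediate values are shown (rounded to four significant digits) across the worked steps; each reported number is rounded just once; all derived quantities (LOI, yield, the four compositions, glass mass, the totals) are re-derived from the batch weights at 250.0 pbw of glass in full precision exactly as printed in question or answer.
Target masses of each oxide per 250.0 pbw glaze:
  SiO2: 52.16% × 250.0 = 130.4 pbw
  MgO: 40.19% × 250.0 = 100.5 pbw
  Na2O: 3.743% × 250.0 = 9.358 pbw
  CaO: 3.902% × 250.0 = 9.755 pbw
Checking each oxide sum from the weights as reported, on the stated basis (oxide sums agree with the targets within answer rounding):
  SiO2: 204.6·0.6374 = 130.4 pbw (target 130.4 pbw)
  MgO: 204.6·0.3123 + 16.81·0.4097 + 30.15·0.9851 = 100.5 pbw (target 100.5 pbw)
  Na2O: 21.34·0.4385 = 9.358 pbw (target 9.358 pbw)
  CaO: 16.81·0.5804 = 9.757 pbw (target 9.755 pbw)
Glass-mass sanity pass: batch total minus LOI = 250.0 pbw (the Σ of target masses is 250.0 pbw; against the stated basis, 250.0 pbw — differing by rounding only).
Batch total: Σ batch = 272.9 pbw; LOI removed, Σ of batch·LOI: 22.89 pbw; the yield ratio, glass ÷ batch: 91.61%.

Revised batch per 250.0 pbw glaze:
  Talc: 204.6 pbw
  Sodium sulfate: 21.34 pbw
  Doloma: 16.81 pbw
  MgO: 30.15 pbw
Total batch = 272.9 pbw; LOI loss = 22.89 pbw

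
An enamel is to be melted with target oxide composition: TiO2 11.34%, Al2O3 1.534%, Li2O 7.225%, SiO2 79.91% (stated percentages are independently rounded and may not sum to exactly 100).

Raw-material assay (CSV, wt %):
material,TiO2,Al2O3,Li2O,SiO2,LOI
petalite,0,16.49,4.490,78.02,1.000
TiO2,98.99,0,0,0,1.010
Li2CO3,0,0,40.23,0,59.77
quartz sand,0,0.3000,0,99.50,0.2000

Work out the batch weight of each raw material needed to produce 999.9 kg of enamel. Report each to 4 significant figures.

Intermediates are displayed (rounded to four significant digits) within the worked lines — the working math runs at full float precision through every step. Each reported result carries a single rounding. All derived quantities are carried in full precision (yield, net glass mass, ignition loss, four oxide percentages, the totals) from the weighed amounts on 999.9 kg of glass as set out in problem or answer.
The oxide mass targets at 999.9 kg enamel:
  TiO2: 11.34% × 999.9 = 113.4 kg
  Al2O3: 1.534% × 999.9 = 15.34 kg
  Li2O: 7.225% × 999.9 = 72.24 kg
  SiO2: 79.91% × 999.9 = 799.0 kg
Balance tally, oxide-wise, per the reported batch figures, at the basis given (each sum matches its target mass net of answer rounding effects):
  TiO2: 114.5·0.9899 = 113.3 kg (target 113.4 kg)
  Al2O3: 79.54·0.1649 + 740.7·0.003000 = 15.34 kg (target 15.34 kg)
  Li2O: 79.54·0.04490 + 170.7·0.4023 = 72.24 kg (target 72.24 kg)
  SiO2: 79.54·0.7802 + 740.7·0.9950 = 799.1 kg (target 799.0 kg)
Glass-mass closure: the batch minus its LOI: 1000 kg (the Σ of target masses is 1000 kg; versus the stated basis of 999.9 kg — gaps are rounding artifacts).
Whole-batch sum: Σ batch = 1105 kg; loss to ignition Σ batch·LOI = 105.5 kg; yield: glass divided by total = 90.46%.

Batch per 999.9 kg enamel:
  petalite: 79.54 kg
  TiO2: 114.5 kg
  Li2CO3: 170.7 kg
  quartz sand: 740.7 kg
Total batch = 1105 kg; LOI loss = 105.5 kg; yield = 90.46%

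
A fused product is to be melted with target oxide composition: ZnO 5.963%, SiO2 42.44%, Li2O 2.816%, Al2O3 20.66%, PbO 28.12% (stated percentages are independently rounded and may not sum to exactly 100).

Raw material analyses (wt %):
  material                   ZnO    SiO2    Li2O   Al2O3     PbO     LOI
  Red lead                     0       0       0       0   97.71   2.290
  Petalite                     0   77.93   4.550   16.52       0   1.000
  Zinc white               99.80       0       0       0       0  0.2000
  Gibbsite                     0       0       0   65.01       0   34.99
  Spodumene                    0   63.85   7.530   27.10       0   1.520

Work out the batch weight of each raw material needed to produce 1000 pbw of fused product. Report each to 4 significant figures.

Batch per 1000 pbw fused product:
  Red lead: 287.8 pbw
  Petalite: 471.7 pbw
  Zinc white: 59.75 pbw
  Gibbsite: 160.9 pbw
  Spodumene: 88.93 pbw
Total batch = 1069 pbw; LOI loss = 69.08 pbw; yield = 93.54%

Intermediates appear, rounded to 4 significant digits, across the worked steps; all arithmetic keeps exact precision through every step. Every reported number takes exactly one rounding — the derived quantities are rebuilt at full float precision (five oxide percentages, net glass mass, yield, the totals, ignition loss) starting from the weights per 1000 pbw of glass exactly as shown in question or answer.
Target masses of each oxide per 1000 pbw fused product:
  ZnO: 5.963% × 1000 = 59.63 pbw
  SiO2: 42.44% × 1000 = 424.4 pbw
  Li2O: 2.816% × 1000 = 28.16 pbw
  Al2O3: 20.66% × 1000 = 206.6 pbw
  PbO: 28.12% × 1000 = 281.2 pbw
Per-oxide balance check per the reported batch figures, per the basis as stated (sums match the target masses given rounding of the digits):
  ZnO: 59.75·0.9980 = 59.63 pbw (target 59.63 pbw)
  SiO2: 471.7·0.7793 + 88.93·0.6385 = 424.4 pbw (target 424.4 pbw)
  Li2O: 471.7·0.04550 + 88.93·0.07530 = 28.16 pbw (target 28.16 pbw)
  Al2O3: 471.7·0.1652 + 160.9·0.6501 + 88.93·0.2710 = 206.6 pbw (target 206.6 pbw)
  PbO: 287.8·0.9771 = 281.2 pbw (target 281.2 pbw)
Consistency of the glass mass: total batch − LOI = 1000 pbw (per-oxide target masses sum to 1000 pbw; with the basis standing at 1000 pbw — differing by rounding only).
Adding the batch up: Σ batch = 1069 pbw; ignition loss, Σ(batch × LOI) = 69.08 pbw; as yield: glass ÷ batch → 93.54%.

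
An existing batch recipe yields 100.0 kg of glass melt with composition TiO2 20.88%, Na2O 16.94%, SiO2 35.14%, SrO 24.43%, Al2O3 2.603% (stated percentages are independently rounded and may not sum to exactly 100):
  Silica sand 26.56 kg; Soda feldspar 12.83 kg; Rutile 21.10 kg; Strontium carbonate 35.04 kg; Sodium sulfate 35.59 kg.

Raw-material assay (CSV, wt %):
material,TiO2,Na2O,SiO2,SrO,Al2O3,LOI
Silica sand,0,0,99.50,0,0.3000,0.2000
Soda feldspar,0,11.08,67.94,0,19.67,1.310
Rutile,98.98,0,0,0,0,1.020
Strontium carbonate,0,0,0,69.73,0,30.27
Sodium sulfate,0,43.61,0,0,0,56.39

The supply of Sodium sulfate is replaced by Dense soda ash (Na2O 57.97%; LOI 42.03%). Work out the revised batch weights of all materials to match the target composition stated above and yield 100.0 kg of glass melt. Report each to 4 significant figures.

Revised batch per 100.0 kg glass melt:
  Silica sand: 26.56 kg
  Soda feldspar: 12.83 kg
  Rutile: 21.10 kg
  Strontium carbonate: 35.04 kg
  Dense soda ash: 26.77 kg
Total batch = 122.3 kg; LOI loss = 22.29 kg

Intermediates are shown (rounded to four significant figures) alongside each step — exact precision is maintained through the solve. Every reported figure is rounded exactly once — all derived quantities (LOI, five oxide percentages, totals, net glass mass, the yield) are recomputed at full float precision using the weight values for 100.0 kg of glass exactly as shown in either problem or answer.
Target masses of each oxide per 100.0 kg glass melt:
  TiO2: 20.88% × 100.0 = 20.88 kg
  Na2O: 16.94% × 100.0 = 16.94 kg
  SiO2: 35.14% × 100.0 = 35.14 kg
  SrO: 24.43% × 100.0 = 24.43 kg
  Al2O3: 2.603% × 100.0 = 2.603 kg
Sums-versus-targets review with the batch weights as given, under the basis named above (target by target, the sums agree given rounding of the digits):
  TiO2: 21.10·0.9898 = 20.88 kg (target 20.88 kg)
  Na2O: 12.83·0.1108 + 26.77·0.5797 = 16.94 kg (target 16.94 kg)
  SiO2: 26.56·0.9950 + 12.83·0.6794 = 35.14 kg (target 35.14 kg)
  SrO: 35.04·0.6973 = 24.43 kg (target 24.43 kg)
  Al2O3: 26.56·0.003000 + 12.83·0.1967 = 2.603 kg (target 2.603 kg)
Auditing the glass mass value: total batch − LOI = 100.0 kg (targets for the oxides total 99.99 kg; the stated basis being 100.0 kg — any gap is answer rounding).
Total batch = Σ batch = 122.3 kg; LOI loss = Σ batch·LOI = 22.29 kg; yield: glass divided by total = 81.77%.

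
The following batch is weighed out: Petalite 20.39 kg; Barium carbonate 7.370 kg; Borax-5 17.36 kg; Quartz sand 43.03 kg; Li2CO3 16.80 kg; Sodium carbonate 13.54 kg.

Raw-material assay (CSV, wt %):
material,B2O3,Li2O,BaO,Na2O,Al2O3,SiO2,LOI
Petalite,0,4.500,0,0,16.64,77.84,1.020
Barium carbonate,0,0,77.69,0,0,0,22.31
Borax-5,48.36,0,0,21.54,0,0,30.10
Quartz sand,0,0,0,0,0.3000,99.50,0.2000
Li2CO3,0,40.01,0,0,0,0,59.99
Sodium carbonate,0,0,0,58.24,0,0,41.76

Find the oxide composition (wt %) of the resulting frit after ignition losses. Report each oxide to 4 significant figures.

All arithmetic carries exact precision at each step; in-progress results are rounded to four significant digits as shown. Each reported figure undergoes a single rounding; the derived quantities are recomputed starting from the weights per 95.59 kg of glass in exact precision (ignition loss, the six compositions, the yield, glass mass, the totals) as set out in the problem or answer text.
Oxide masses out of the charge:
  B2O3: 17.36·0.4836 = 8.395 kg
  Li2O: 20.39·0.04500 + 16.80·0.4001 = 7.639 kg
  BaO: 7.370·0.7769 = 5.726 kg
  Na2O: 17.36·0.2154 + 13.54·0.5824 = 11.63 kg
  Al2O3: 20.39·0.1664 + 43.03·0.003000 = 3.522 kg
  SiO2: 20.39·0.7784 + 43.03·0.9950 = 58.69 kg
LOI: 20.39·0.01020 + 7.370·0.2231 + 17.36·0.3010 + 43.03·0.002000 + 16.80·0.5999 + 13.54·0.4176 = 22.90 kg
The glass mass, total less LOI, = 118.5 − 22.90 = 95.59 kg (the oxide masses sum to this)
wt % = oxide mass / glass mass × 100

Glass mass = 95.59 kg (batch 118.5 − LOI 22.90).
Composition: B2O3 8.782%, Li2O 7.991%, BaO 5.990%, Na2O 12.16%, Al2O3 3.684%, SiO2 61.39%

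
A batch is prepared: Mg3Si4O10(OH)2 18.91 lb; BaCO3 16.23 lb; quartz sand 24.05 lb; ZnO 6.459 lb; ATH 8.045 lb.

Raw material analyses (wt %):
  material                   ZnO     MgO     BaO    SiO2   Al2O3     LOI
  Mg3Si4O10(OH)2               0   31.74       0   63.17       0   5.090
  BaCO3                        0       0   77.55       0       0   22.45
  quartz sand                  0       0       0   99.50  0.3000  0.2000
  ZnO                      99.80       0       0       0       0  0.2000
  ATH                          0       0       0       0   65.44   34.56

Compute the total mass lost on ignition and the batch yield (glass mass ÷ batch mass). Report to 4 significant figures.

Mid-chain values are displayed with 4-significant-figure rounding within the worked lines — every computation holds exact precision in every operation; each reported value is rounded exactly once. The derived quantities (yield, five oxide percentages, net glass mass, the totals, ignition loss) are rebuilt starting from the weights on 66.25 lb of glass in full precision as they appear in question or answer.
Loss on ignition, line by line:
  Mg3Si4O10(OH)2: 18.91 × 0.05090 = 0.9625 lb
  BaCO3: 16.23 × 0.2245 = 3.644 lb
  quartz sand: 24.05 × 0.002000 = 0.04810 lb
  ZnO: 6.459 × 0.002000 = 0.01292 lb
  ATH: 8.045 × 0.3456 = 2.780 lb
Total LOI = 7.448 lb
Glass = batch − LOI = 73.69 − 7.448 = 66.25 lb

LOI loss = 7.448 lb; glass = 66.25 lb; yield = 89.89%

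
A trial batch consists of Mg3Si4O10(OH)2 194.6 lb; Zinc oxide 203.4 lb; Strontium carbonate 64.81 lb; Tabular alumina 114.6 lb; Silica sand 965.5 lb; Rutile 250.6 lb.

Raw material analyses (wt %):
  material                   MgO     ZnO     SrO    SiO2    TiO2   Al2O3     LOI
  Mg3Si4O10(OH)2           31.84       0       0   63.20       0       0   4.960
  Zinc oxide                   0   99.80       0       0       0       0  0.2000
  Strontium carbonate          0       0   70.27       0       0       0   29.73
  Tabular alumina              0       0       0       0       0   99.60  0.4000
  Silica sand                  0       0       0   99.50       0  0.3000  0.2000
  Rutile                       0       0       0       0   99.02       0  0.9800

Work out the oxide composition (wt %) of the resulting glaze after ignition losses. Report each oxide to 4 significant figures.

Glass mass = 1759 lb (batch 1794 − LOI 34.17).
Composition: MgO 3.522%, ZnO 11.54%, SrO 2.589%, SiO2 61.59%, TiO2 14.10%, Al2O3 6.652%

Working values appear rounded to four significant figures as written; each numeric step holds exact precision at every stage — every reported figure takes exactly one rounding. Derived quantities are carried from the weighed amounts at 1759 lb of glass in full precision (yield, the six compositions, glass mass, LOI, the totals) precisely as stated by problem or answer.
Per-oxide mass from batch:
  MgO: 194.6·0.3184 = 61.96 lb
  ZnO: 203.4·0.9980 = 203.0 lb
  SrO: 64.81·0.7027 = 45.54 lb
  SiO2: 194.6·0.6320 + 965.5·0.9950 = 1084 lb
  TiO2: 250.6·0.9902 = 248.1 lb
  Al2O3: 114.6·0.9960 + 965.5·0.003000 = 117.0 lb
LOI: 194.6·0.04960 + 203.4·0.002000 + 64.81·0.2973 + 114.6·0.004000 + 965.5·0.002000 + 250.6·0.009800 = 34.17 lb
Net of LOI, the glass mass = 1794 − 34.17 = 1759 lb (consistent with Σ oxide mass)
oxide / glass × 100 gives the wt %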